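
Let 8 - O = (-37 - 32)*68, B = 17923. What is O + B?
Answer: 22623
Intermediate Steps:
O = 4700 (O = 8 - (-37 - 32)*68 = 8 - (-69)*68 = 8 - 1*(-4692) = 8 + 4692 = 4700)
O + B = 4700 + 17923 = 22623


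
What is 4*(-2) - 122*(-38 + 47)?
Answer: -1106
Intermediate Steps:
4*(-2) - 122*(-38 + 47) = -8 - 122*9 = -8 - 1098 = -1106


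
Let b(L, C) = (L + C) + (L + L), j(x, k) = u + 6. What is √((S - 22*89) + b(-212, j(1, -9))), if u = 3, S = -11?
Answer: 2*I*√649 ≈ 50.951*I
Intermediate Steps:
j(x, k) = 9 (j(x, k) = 3 + 6 = 9)
b(L, C) = C + 3*L (b(L, C) = (C + L) + 2*L = C + 3*L)
√((S - 22*89) + b(-212, j(1, -9))) = √((-11 - 22*89) + (9 + 3*(-212))) = √((-11 - 1958) + (9 - 636)) = √(-1969 - 627) = √(-2596) = 2*I*√649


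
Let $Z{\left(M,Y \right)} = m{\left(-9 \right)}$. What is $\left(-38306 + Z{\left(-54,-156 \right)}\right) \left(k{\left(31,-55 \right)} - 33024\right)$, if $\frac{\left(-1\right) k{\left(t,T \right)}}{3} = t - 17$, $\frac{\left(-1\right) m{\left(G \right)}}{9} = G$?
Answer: $1263947850$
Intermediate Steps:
$m{\left(G \right)} = - 9 G$
$k{\left(t,T \right)} = 51 - 3 t$ ($k{\left(t,T \right)} = - 3 \left(t - 17\right) = - 3 \left(-17 + t\right) = 51 - 3 t$)
$Z{\left(M,Y \right)} = 81$ ($Z{\left(M,Y \right)} = \left(-9\right) \left(-9\right) = 81$)
$\left(-38306 + Z{\left(-54,-156 \right)}\right) \left(k{\left(31,-55 \right)} - 33024\right) = \left(-38306 + 81\right) \left(\left(51 - 93\right) - 33024\right) = - 38225 \left(\left(51 - 93\right) - 33024\right) = - 38225 \left(-42 - 33024\right) = \left(-38225\right) \left(-33066\right) = 1263947850$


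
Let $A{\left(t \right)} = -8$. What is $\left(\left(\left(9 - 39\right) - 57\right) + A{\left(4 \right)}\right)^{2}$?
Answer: $9025$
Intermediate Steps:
$\left(\left(\left(9 - 39\right) - 57\right) + A{\left(4 \right)}\right)^{2} = \left(\left(\left(9 - 39\right) - 57\right) - 8\right)^{2} = \left(\left(-30 - 57\right) - 8\right)^{2} = \left(-87 - 8\right)^{2} = \left(-95\right)^{2} = 9025$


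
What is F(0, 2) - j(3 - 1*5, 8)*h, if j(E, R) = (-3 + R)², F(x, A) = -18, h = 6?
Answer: -168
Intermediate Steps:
F(0, 2) - j(3 - 1*5, 8)*h = -18 - (-3 + 8)²*6 = -18 - 5²*6 = -18 - 25*6 = -18 - 1*150 = -18 - 150 = -168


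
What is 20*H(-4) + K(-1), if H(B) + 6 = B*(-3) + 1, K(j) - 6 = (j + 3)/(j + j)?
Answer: 145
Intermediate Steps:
K(j) = 6 + (3 + j)/(2*j) (K(j) = 6 + (j + 3)/(j + j) = 6 + (3 + j)/((2*j)) = 6 + (3 + j)*(1/(2*j)) = 6 + (3 + j)/(2*j))
H(B) = -5 - 3*B (H(B) = -6 + (B*(-3) + 1) = -6 + (-3*B + 1) = -6 + (1 - 3*B) = -5 - 3*B)
20*H(-4) + K(-1) = 20*(-5 - 3*(-4)) + (½)*(3 + 13*(-1))/(-1) = 20*(-5 + 12) + (½)*(-1)*(3 - 13) = 20*7 + (½)*(-1)*(-10) = 140 + 5 = 145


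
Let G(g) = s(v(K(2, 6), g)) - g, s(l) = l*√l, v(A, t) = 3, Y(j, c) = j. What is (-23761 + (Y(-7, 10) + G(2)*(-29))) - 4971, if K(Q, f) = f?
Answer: -28681 - 87*√3 ≈ -28832.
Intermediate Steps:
s(l) = l^(3/2)
G(g) = -g + 3*√3 (G(g) = 3^(3/2) - g = 3*√3 - g = -g + 3*√3)
(-23761 + (Y(-7, 10) + G(2)*(-29))) - 4971 = (-23761 + (-7 + (-1*2 + 3*√3)*(-29))) - 4971 = (-23761 + (-7 + (-2 + 3*√3)*(-29))) - 4971 = (-23761 + (-7 + (58 - 87*√3))) - 4971 = (-23761 + (51 - 87*√3)) - 4971 = (-23710 - 87*√3) - 4971 = -28681 - 87*√3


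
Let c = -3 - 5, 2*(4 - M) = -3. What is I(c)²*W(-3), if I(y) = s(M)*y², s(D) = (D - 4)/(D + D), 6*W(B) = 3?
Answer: 4608/121 ≈ 38.083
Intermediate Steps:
M = 11/2 (M = 4 - ½*(-3) = 4 + 3/2 = 11/2 ≈ 5.5000)
W(B) = ½ (W(B) = (⅙)*3 = ½)
c = -8
s(D) = (-4 + D)/(2*D) (s(D) = (-4 + D)/((2*D)) = (-4 + D)*(1/(2*D)) = (-4 + D)/(2*D))
I(y) = 3*y²/22 (I(y) = ((-4 + 11/2)/(2*(11/2)))*y² = ((½)*(2/11)*(3/2))*y² = 3*y²/22)
I(c)²*W(-3) = ((3/22)*(-8)²)²*(½) = ((3/22)*64)²*(½) = (96/11)²*(½) = (9216/121)*(½) = 4608/121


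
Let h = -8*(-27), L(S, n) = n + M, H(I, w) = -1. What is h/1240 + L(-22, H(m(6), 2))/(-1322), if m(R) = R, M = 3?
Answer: 17692/102455 ≈ 0.17268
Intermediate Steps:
L(S, n) = 3 + n (L(S, n) = n + 3 = 3 + n)
h = 216
h/1240 + L(-22, H(m(6), 2))/(-1322) = 216/1240 + (3 - 1)/(-1322) = 216*(1/1240) + 2*(-1/1322) = 27/155 - 1/661 = 17692/102455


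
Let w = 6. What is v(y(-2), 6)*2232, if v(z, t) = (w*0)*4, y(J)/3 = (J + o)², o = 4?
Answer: 0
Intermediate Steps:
y(J) = 3*(4 + J)² (y(J) = 3*(J + 4)² = 3*(4 + J)²)
v(z, t) = 0 (v(z, t) = (6*0)*4 = 0*4 = 0)
v(y(-2), 6)*2232 = 0*2232 = 0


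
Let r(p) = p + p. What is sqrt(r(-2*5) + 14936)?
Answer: 2*sqrt(3729) ≈ 122.13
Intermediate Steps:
r(p) = 2*p
sqrt(r(-2*5) + 14936) = sqrt(2*(-2*5) + 14936) = sqrt(2*(-10) + 14936) = sqrt(-20 + 14936) = sqrt(14916) = 2*sqrt(3729)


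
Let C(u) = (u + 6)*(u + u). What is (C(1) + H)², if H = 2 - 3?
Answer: 169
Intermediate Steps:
H = -1
C(u) = 2*u*(6 + u) (C(u) = (6 + u)*(2*u) = 2*u*(6 + u))
(C(1) + H)² = (2*1*(6 + 1) - 1)² = (2*1*7 - 1)² = (14 - 1)² = 13² = 169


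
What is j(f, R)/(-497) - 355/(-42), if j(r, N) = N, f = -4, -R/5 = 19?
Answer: 25775/2982 ≈ 8.6435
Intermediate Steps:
R = -95 (R = -5*19 = -95)
j(f, R)/(-497) - 355/(-42) = -95/(-497) - 355/(-42) = -95*(-1/497) - 355*(-1/42) = 95/497 + 355/42 = 25775/2982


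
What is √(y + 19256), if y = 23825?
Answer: √43081 ≈ 207.56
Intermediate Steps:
√(y + 19256) = √(23825 + 19256) = √43081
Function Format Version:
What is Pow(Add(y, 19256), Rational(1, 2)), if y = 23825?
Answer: Pow(43081, Rational(1, 2)) ≈ 207.56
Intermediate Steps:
Pow(Add(y, 19256), Rational(1, 2)) = Pow(Add(23825, 19256), Rational(1, 2)) = Pow(43081, Rational(1, 2))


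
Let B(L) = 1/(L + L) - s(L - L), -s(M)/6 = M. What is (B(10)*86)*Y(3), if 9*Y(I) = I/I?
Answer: 43/90 ≈ 0.47778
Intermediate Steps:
s(M) = -6*M
Y(I) = ⅑ (Y(I) = (I/I)/9 = (⅑)*1 = ⅑)
B(L) = 1/(2*L) (B(L) = 1/(L + L) - (-6)*(L - L) = 1/(2*L) - (-6)*0 = 1/(2*L) - 1*0 = 1/(2*L) + 0 = 1/(2*L))
(B(10)*86)*Y(3) = (((½)/10)*86)*(⅑) = (((½)*(⅒))*86)*(⅑) = ((1/20)*86)*(⅑) = (43/10)*(⅑) = 43/90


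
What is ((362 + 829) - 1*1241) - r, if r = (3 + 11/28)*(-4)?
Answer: -255/7 ≈ -36.429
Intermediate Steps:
r = -95/7 (r = (3 + 11*(1/28))*(-4) = (3 + 11/28)*(-4) = (95/28)*(-4) = -95/7 ≈ -13.571)
((362 + 829) - 1*1241) - r = ((362 + 829) - 1*1241) - 1*(-95/7) = (1191 - 1241) + 95/7 = -50 + 95/7 = -255/7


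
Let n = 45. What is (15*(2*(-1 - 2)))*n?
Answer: -4050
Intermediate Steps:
(15*(2*(-1 - 2)))*n = (15*(2*(-1 - 2)))*45 = (15*(2*(-3)))*45 = (15*(-6))*45 = -90*45 = -4050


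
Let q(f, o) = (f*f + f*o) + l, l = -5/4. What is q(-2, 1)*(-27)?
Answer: -81/4 ≈ -20.250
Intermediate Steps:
l = -5/4 (l = -5*¼ = -5/4 ≈ -1.2500)
q(f, o) = -5/4 + f² + f*o (q(f, o) = (f*f + f*o) - 5/4 = (f² + f*o) - 5/4 = -5/4 + f² + f*o)
q(-2, 1)*(-27) = (-5/4 + (-2)² - 2*1)*(-27) = (-5/4 + 4 - 2)*(-27) = (¾)*(-27) = -81/4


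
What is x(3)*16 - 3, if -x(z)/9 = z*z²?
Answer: -3891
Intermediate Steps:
x(z) = -9*z³ (x(z) = -9*z*z² = -9*z³)
x(3)*16 - 3 = -9*3³*16 - 3 = -9*27*16 - 3 = -243*16 - 3 = -3888 - 3 = -3891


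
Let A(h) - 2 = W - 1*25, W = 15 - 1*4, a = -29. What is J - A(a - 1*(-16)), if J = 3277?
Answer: 3289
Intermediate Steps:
W = 11 (W = 15 - 4 = 11)
A(h) = -12 (A(h) = 2 + (11 - 1*25) = 2 + (11 - 25) = 2 - 14 = -12)
J - A(a - 1*(-16)) = 3277 - 1*(-12) = 3277 + 12 = 3289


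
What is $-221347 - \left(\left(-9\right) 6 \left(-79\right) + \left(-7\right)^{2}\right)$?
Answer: $-225662$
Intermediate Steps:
$-221347 - \left(\left(-9\right) 6 \left(-79\right) + \left(-7\right)^{2}\right) = -221347 - \left(\left(-54\right) \left(-79\right) + 49\right) = -221347 - \left(4266 + 49\right) = -221347 - 4315 = -225662$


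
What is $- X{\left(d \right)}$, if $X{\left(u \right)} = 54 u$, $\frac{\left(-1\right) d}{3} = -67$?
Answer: $-10854$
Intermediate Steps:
$d = 201$ ($d = \left(-3\right) \left(-67\right) = 201$)
$- X{\left(d \right)} = - 54 \cdot 201 = \left(-1\right) 10854 = -10854$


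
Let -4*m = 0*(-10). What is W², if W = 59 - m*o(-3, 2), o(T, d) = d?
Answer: 3481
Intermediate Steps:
m = 0 (m = -0*(-10) = -¼*0 = 0)
W = 59 (W = 59 - 0*2 = 59 - 1*0 = 59 + 0 = 59)
W² = 59² = 3481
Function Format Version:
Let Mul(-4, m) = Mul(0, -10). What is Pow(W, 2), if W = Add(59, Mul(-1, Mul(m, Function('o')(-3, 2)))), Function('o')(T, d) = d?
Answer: 3481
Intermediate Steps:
m = 0 (m = Mul(Rational(-1, 4), Mul(0, -10)) = Mul(Rational(-1, 4), 0) = 0)
W = 59 (W = Add(59, Mul(-1, Mul(0, 2))) = Add(59, Mul(-1, 0)) = Add(59, 0) = 59)
Pow(W, 2) = Pow(59, 2) = 3481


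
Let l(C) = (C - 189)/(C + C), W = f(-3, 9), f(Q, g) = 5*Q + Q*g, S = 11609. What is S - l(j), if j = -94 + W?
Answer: 3157323/272 ≈ 11608.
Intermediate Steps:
W = -42 (W = -3*(5 + 9) = -3*14 = -42)
j = -136 (j = -94 - 42 = -136)
l(C) = (-189 + C)/(2*C) (l(C) = (-189 + C)/((2*C)) = (-189 + C)*(1/(2*C)) = (-189 + C)/(2*C))
S - l(j) = 11609 - (-189 - 136)/(2*(-136)) = 11609 - (-1)*(-325)/(2*136) = 11609 - 1*325/272 = 11609 - 325/272 = 3157323/272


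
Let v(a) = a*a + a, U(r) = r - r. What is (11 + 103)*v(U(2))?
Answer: 0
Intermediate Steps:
U(r) = 0
v(a) = a + a**2 (v(a) = a**2 + a = a + a**2)
(11 + 103)*v(U(2)) = (11 + 103)*(0*(1 + 0)) = 114*(0*1) = 114*0 = 0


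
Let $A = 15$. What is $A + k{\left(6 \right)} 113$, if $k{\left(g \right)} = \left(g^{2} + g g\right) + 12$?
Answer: $9507$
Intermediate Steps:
$k{\left(g \right)} = 12 + 2 g^{2}$ ($k{\left(g \right)} = \left(g^{2} + g^{2}\right) + 12 = 2 g^{2} + 12 = 12 + 2 g^{2}$)
$A + k{\left(6 \right)} 113 = 15 + \left(12 + 2 \cdot 6^{2}\right) 113 = 15 + \left(12 + 2 \cdot 36\right) 113 = 15 + \left(12 + 72\right) 113 = 15 + 84 \cdot 113 = 15 + 9492 = 9507$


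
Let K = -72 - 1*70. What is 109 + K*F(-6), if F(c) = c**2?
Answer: -5003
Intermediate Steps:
K = -142 (K = -72 - 70 = -142)
109 + K*F(-6) = 109 - 142*(-6)**2 = 109 - 142*36 = 109 - 5112 = -5003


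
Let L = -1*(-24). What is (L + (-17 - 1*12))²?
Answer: 25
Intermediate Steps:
L = 24
(L + (-17 - 1*12))² = (24 + (-17 - 1*12))² = (24 + (-17 - 12))² = (24 - 29)² = (-5)² = 25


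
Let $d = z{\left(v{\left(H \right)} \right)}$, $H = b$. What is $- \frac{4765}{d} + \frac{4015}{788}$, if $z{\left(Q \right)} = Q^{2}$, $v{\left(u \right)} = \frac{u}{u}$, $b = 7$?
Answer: $- \frac{3750805}{788} \approx -4759.9$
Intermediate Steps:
$H = 7$
$v{\left(u \right)} = 1$
$d = 1$ ($d = 1^{2} = 1$)
$- \frac{4765}{d} + \frac{4015}{788} = - \frac{4765}{1} + \frac{4015}{788} = \left(-4765\right) 1 + 4015 \cdot \frac{1}{788} = -4765 + \frac{4015}{788} = - \frac{3750805}{788}$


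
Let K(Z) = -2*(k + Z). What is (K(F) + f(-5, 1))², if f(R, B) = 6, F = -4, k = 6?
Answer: 4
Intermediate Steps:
K(Z) = -12 - 2*Z (K(Z) = -2*(6 + Z) = -12 - 2*Z)
(K(F) + f(-5, 1))² = ((-12 - 2*(-4)) + 6)² = ((-12 + 8) + 6)² = (-4 + 6)² = 2² = 4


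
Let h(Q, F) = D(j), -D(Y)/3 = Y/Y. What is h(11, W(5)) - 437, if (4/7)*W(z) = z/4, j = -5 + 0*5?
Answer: -440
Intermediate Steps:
j = -5 (j = -5 + 0 = -5)
W(z) = 7*z/16 (W(z) = 7*(z/4)/4 = 7*z/16)
D(Y) = -3 (D(Y) = -3*Y/Y = -3*1 = -3)
h(Q, F) = -3
h(11, W(5)) - 437 = -3 - 437 = -440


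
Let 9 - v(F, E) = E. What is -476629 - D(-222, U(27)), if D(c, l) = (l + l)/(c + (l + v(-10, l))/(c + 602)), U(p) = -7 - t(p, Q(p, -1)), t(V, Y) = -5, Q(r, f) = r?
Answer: -40204134299/84351 ≈ -4.7663e+5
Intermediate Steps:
v(F, E) = 9 - E
U(p) = -2 (U(p) = -7 - 1*(-5) = -7 + 5 = -2)
D(c, l) = 2*l/(c + 9/(602 + c)) (D(c, l) = (l + l)/(c + (l + (9 - l))/(c + 602)) = (2*l)/(c + 9/(602 + c)) = 2*l/(c + 9/(602 + c)))
-476629 - D(-222, U(27)) = -476629 - 2*(-2)*(602 - 222)/(9 + (-222)**2 + 602*(-222)) = -476629 - 2*(-2)*380/(9 + 49284 - 133644) = -476629 - 2*(-2)*380/(-84351) = -476629 - 2*(-2)*(-1)*380/84351 = -476629 - 1*1520/84351 = -476629 - 1520/84351 = -40204134299/84351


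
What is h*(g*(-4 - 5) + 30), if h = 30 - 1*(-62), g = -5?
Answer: 6900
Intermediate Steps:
h = 92 (h = 30 + 62 = 92)
h*(g*(-4 - 5) + 30) = 92*(-5*(-4 - 5) + 30) = 92*(-5*(-9) + 30) = 92*(45 + 30) = 92*75 = 6900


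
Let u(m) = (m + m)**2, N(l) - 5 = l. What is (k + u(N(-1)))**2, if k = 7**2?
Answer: 12769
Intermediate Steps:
N(l) = 5 + l
u(m) = 4*m**2 (u(m) = (2*m)**2 = 4*m**2)
k = 49
(k + u(N(-1)))**2 = (49 + 4*(5 - 1)**2)**2 = (49 + 4*4**2)**2 = (49 + 4*16)**2 = (49 + 64)**2 = 113**2 = 12769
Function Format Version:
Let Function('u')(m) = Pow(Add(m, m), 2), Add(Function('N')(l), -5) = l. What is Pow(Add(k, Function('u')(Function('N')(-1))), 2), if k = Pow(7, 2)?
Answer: 12769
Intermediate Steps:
Function('N')(l) = Add(5, l)
Function('u')(m) = Mul(4, Pow(m, 2)) (Function('u')(m) = Pow(Mul(2, m), 2) = Mul(4, Pow(m, 2)))
k = 49
Pow(Add(k, Function('u')(Function('N')(-1))), 2) = Pow(Add(49, Mul(4, Pow(Add(5, -1), 2))), 2) = Pow(Add(49, Mul(4, Pow(4, 2))), 2) = Pow(Add(49, Mul(4, 16)), 2) = Pow(Add(49, 64), 2) = Pow(113, 2) = 12769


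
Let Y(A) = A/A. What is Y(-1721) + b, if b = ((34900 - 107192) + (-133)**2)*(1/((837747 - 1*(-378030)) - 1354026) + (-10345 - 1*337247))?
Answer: 291545112978764/15361 ≈ 1.8980e+10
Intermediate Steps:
Y(A) = 1
b = 291545112963403/15361 (b = (-72292 + 17689)*(1/((837747 + 378030) - 1354026) + (-10345 - 337247)) = -54603*(1/(1215777 - 1354026) - 347592) = -54603*(1/(-138249) - 347592) = -54603*(-1/138249 - 347592) = -54603*(-48054246409/138249) = 291545112963403/15361 ≈ 1.8980e+10)
Y(-1721) + b = 1 + 291545112963403/15361 = 291545112978764/15361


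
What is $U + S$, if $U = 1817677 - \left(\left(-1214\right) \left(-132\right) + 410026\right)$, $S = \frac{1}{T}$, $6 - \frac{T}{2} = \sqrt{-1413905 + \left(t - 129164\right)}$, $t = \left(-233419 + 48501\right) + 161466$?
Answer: $\frac{1954127901474}{1566557} + \frac{i \sqrt{1566521}}{3133114} \approx 1.2474 \cdot 10^{6} + 0.00039948 i$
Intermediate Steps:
$t = -23452$ ($t = -184918 + 161466 = -23452$)
$T = 12 - 2 i \sqrt{1566521}$ ($T = 12 - 2 \sqrt{-1413905 - 152616} = 12 - 2 \sqrt{-1566521} = 12 - 2 i \sqrt{1566521} \approx 12.0 - 2503.2 i$)
$S = \frac{1}{12 - 2 i \sqrt{1566521}} \approx 1.915 \cdot 10^{-6} + 0.00039948 i$
$U = 1247403$ ($U = 1817677 - \left(160248 + 410026\right) = 1817677 - 570274 = 1247403$)
$U + S = 1247403 + \left(\frac{3}{1566557} + \frac{i \sqrt{1566521}}{3133114}\right) = \frac{1954127901474}{1566557} + \frac{i \sqrt{1566521}}{3133114}$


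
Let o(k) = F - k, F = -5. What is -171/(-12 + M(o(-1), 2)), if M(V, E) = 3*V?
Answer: 57/8 ≈ 7.1250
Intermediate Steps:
o(k) = -5 - k
-171/(-12 + M(o(-1), 2)) = -171/(-12 + 3*(-5 - 1*(-1))) = -171/(-12 + 3*(-5 + 1)) = -171/(-12 + 3*(-4)) = -171/(-12 - 12) = -171/(-24) = -1/24*(-171) = 57/8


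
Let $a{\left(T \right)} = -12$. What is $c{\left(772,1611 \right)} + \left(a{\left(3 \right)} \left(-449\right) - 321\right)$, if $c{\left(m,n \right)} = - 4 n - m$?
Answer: $-2149$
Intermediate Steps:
$c{\left(m,n \right)} = - m - 4 n$
$c{\left(772,1611 \right)} + \left(a{\left(3 \right)} \left(-449\right) - 321\right) = \left(\left(-1\right) 772 - 6444\right) - -5067 = \left(-772 - 6444\right) + \left(5388 - 321\right) = -7216 + 5067 = -2149$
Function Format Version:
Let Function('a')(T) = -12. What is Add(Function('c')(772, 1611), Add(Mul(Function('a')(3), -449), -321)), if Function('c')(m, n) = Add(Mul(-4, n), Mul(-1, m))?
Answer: -2149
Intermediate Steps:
Function('c')(m, n) = Add(Mul(-1, m), Mul(-4, n))
Add(Function('c')(772, 1611), Add(Mul(Function('a')(3), -449), -321)) = Add(Add(Mul(-1, 772), Mul(-4, 1611)), Add(Mul(-12, -449), -321)) = Add(Add(-772, -6444), Add(5388, -321)) = Add(-7216, 5067) = -2149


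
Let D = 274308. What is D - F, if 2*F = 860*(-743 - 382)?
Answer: 758058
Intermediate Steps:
F = -483750 (F = (860*(-743 - 382))/2 = (860*(-1125))/2 = (½)*(-967500) = -483750)
D - F = 274308 - 1*(-483750) = 274308 + 483750 = 758058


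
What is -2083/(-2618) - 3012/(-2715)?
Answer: 4513587/2369290 ≈ 1.9050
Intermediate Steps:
-2083/(-2618) - 3012/(-2715) = -2083*(-1/2618) - 3012*(-1/2715) = 2083/2618 + 1004/905 = 4513587/2369290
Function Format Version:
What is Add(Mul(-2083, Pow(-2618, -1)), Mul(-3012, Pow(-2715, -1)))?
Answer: Rational(4513587, 2369290) ≈ 1.9050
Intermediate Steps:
Add(Mul(-2083, Pow(-2618, -1)), Mul(-3012, Pow(-2715, -1))) = Add(Mul(-2083, Rational(-1, 2618)), Mul(-3012, Rational(-1, 2715))) = Add(Rational(2083, 2618), Rational(1004, 905)) = Rational(4513587, 2369290)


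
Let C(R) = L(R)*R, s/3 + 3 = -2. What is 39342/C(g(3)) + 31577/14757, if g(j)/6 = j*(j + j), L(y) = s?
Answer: -29411953/1328130 ≈ -22.145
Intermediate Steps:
s = -15 (s = -9 + 3*(-2) = -9 - 6 = -15)
L(y) = -15
g(j) = 12*j**2 (g(j) = 6*(j*(j + j)) = 6*(j*(2*j)) = 6*(2*j**2) = 12*j**2)
C(R) = -15*R
39342/C(g(3)) + 31577/14757 = 39342/((-180*3**2)) + 31577/14757 = 39342/((-180*9)) + 31577*(1/14757) = 39342/((-15*108)) + 31577/14757 = 39342/(-1620) + 31577/14757 = 39342*(-1/1620) + 31577/14757 = -6557/270 + 31577/14757 = -29411953/1328130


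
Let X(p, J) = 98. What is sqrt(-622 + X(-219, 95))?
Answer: 2*I*sqrt(131) ≈ 22.891*I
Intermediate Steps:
sqrt(-622 + X(-219, 95)) = sqrt(-622 + 98) = sqrt(-524) = 2*I*sqrt(131)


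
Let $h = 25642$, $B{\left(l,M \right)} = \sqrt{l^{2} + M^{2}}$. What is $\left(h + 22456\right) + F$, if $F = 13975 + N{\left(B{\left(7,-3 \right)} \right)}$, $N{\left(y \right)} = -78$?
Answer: $61995$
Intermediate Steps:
$B{\left(l,M \right)} = \sqrt{M^{2} + l^{2}}$
$F = 13897$ ($F = 13975 - 78 = 13897$)
$\left(h + 22456\right) + F = \left(25642 + 22456\right) + 13897 = 48098 + 13897 = 61995$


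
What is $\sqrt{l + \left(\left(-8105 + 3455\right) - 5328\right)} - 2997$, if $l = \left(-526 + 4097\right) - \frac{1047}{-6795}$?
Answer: $-2997 + \frac{i \sqrt{32868561090}}{2265} \approx -2997.0 + 80.043 i$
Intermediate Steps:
$l = \frac{8088664}{2265}$ ($l = 3571 - - \frac{349}{2265} = 3571 + \frac{349}{2265} = \frac{8088664}{2265} \approx 3571.2$)
$\sqrt{l + \left(\left(-8105 + 3455\right) - 5328\right)} - 2997 = \sqrt{\frac{8088664}{2265} + \left(\left(-8105 + 3455\right) - 5328\right)} - 2997 = \sqrt{\frac{8088664}{2265} - 9978} - 2997 = \sqrt{- \frac{14511506}{2265}} - 2997 = \frac{i \sqrt{32868561090}}{2265} - 2997 = -2997 + \frac{i \sqrt{32868561090}}{2265}$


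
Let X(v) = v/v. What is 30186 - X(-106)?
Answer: 30185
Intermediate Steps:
X(v) = 1
30186 - X(-106) = 30186 - 1*1 = 30186 - 1 = 30185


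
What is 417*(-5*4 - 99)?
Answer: -49623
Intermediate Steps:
417*(-5*4 - 99) = 417*(-20 - 99) = 417*(-119) = -49623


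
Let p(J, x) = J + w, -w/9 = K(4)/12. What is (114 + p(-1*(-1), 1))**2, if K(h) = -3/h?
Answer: 3418801/256 ≈ 13355.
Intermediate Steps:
w = 9/16 (w = -9*(-3/4)/12 = -9*(-3*1/4)/12 = -(-27)/(4*12) = -9*(-1/16) = 9/16 ≈ 0.56250)
p(J, x) = 9/16 + J (p(J, x) = J + 9/16 = 9/16 + J)
(114 + p(-1*(-1), 1))**2 = (114 + (9/16 - 1*(-1)))**2 = (114 + (9/16 + 1))**2 = (114 + 25/16)**2 = (1849/16)**2 = 3418801/256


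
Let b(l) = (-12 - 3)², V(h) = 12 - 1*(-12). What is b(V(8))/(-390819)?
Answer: -75/130273 ≈ -0.00057571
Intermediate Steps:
V(h) = 24 (V(h) = 12 + 12 = 24)
b(l) = 225 (b(l) = (-15)² = 225)
b(V(8))/(-390819) = 225/(-390819) = 225*(-1/390819) = -75/130273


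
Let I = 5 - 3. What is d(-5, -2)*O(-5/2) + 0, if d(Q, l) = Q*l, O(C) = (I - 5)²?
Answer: 90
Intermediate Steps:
I = 2
O(C) = 9 (O(C) = (2 - 5)² = (-3)² = 9)
d(-5, -2)*O(-5/2) + 0 = -5*(-2)*9 + 0 = 10*9 + 0 = 90 + 0 = 90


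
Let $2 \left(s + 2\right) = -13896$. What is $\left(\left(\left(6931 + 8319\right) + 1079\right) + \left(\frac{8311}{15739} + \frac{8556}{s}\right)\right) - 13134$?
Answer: $\frac{174705764158}{54693025} \approx 3194.3$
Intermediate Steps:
$s = -6950$ ($s = -2 + \frac{1}{2} \left(-13896\right) = -2 - 6948 = -6950$)
$\left(\left(\left(6931 + 8319\right) + 1079\right) + \left(\frac{8311}{15739} + \frac{8556}{s}\right)\right) - 13134 = \left(\left(\left(6931 + 8319\right) + 1079\right) + \left(\frac{8311}{15739} + \frac{8556}{-6950}\right)\right) - 13134 = \left(\left(15250 + 1079\right) + \left(8311 \cdot \frac{1}{15739} + 8556 \left(- \frac{1}{6950}\right)\right)\right) - 13134 = \left(16329 + \left(\frac{8311}{15739} - \frac{4278}{3475}\right)\right) - 13134 = \left(16329 - \frac{38450717}{54693025}\right) - 13134 = \frac{893043954508}{54693025} - 13134 = \frac{174705764158}{54693025}$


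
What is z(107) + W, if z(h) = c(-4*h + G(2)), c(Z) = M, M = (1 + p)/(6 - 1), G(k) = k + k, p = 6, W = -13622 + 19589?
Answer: 29842/5 ≈ 5968.4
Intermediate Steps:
W = 5967
G(k) = 2*k
M = 7/5 (M = (1 + 6)/(6 - 1) = 7/5 ≈ 1.4000)
c(Z) = 7/5
z(h) = 7/5
z(107) + W = 7/5 + 5967 = 29842/5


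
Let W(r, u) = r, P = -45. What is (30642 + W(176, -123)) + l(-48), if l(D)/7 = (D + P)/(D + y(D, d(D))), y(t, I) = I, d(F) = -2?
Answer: 1541551/50 ≈ 30831.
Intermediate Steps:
l(D) = 7*(-45 + D)/(-2 + D) (l(D) = 7*((D - 45)/(D - 2)) = 7*((-45 + D)/(-2 + D)) = 7*(-45 + D)/(-2 + D))
(30642 + W(176, -123)) + l(-48) = (30642 + 176) + 7*(-45 - 48)/(-2 - 48) = 30818 + 7*(-93)/(-50) = 30818 + 7*(-1/50)*(-93) = 30818 + 651/50 = 1541551/50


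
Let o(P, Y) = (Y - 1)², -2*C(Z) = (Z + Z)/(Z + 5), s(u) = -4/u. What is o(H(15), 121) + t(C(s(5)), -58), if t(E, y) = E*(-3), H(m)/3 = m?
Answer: 100796/7 ≈ 14399.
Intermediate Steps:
H(m) = 3*m
C(Z) = -Z/(5 + Z) (C(Z) = -(Z + Z)/(2*(Z + 5)) = -2*Z/(2*(5 + Z)) = -Z/(5 + Z))
o(P, Y) = (-1 + Y)²
t(E, y) = -3*E
o(H(15), 121) + t(C(s(5)), -58) = (-1 + 121)² - (-3)*(-4/5)/(5 - 4/5) = 120² - (-3)*(-4*⅕)/(5 - 4*⅕) = 14400 - (-3)*(-4)/(5*(5 - ⅘)) = 14400 - (-3)*(-4)/(5*21/5) = 14400 - (-3)*(-4)*5/(5*21) = 14400 - 3*4/21 = 14400 - 4/7 = 100796/7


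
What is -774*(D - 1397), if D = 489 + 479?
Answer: 332046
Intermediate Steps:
D = 968
-774*(D - 1397) = -774*(968 - 1397) = -774*(-429) = 332046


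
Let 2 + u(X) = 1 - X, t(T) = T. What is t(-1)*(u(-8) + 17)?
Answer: -24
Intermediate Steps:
u(X) = -1 - X (u(X) = -2 + (1 - X) = -1 - X)
t(-1)*(u(-8) + 17) = -((-1 - 1*(-8)) + 17) = -((-1 + 8) + 17) = -(7 + 17) = -1*24 = -24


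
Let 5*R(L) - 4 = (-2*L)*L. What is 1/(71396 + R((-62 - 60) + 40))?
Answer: 5/343536 ≈ 1.4555e-5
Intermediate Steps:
R(L) = ⅘ - 2*L²/5 (R(L) = ⅘ + ((-2*L)*L)/5 = ⅘ + (-2*L²)/5 = ⅘ - 2*L²/5)
1/(71396 + R((-62 - 60) + 40)) = 1/(71396 + (⅘ - 2*((-62 - 60) + 40)²/5)) = 1/(71396 + (⅘ - 2*(-122 + 40)²/5)) = 1/(71396 + (⅘ - ⅖*(-82)²)) = 1/(71396 + (⅘ - ⅖*6724)) = 1/(71396 + (⅘ - 13448/5)) = 1/(71396 - 13444/5) = 1/(343536/5) = 5/343536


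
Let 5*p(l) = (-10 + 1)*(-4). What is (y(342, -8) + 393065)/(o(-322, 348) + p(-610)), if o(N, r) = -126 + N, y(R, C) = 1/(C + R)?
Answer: -34548345/38744 ≈ -891.71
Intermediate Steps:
p(l) = 36/5 (p(l) = ((-10 + 1)*(-4))/5 = (-9*(-4))/5 = (⅕)*36 = 36/5)
(y(342, -8) + 393065)/(o(-322, 348) + p(-610)) = (1/(-8 + 342) + 393065)/((-126 - 322) + 36/5) = (1/334 + 393065)/(-448 + 36/5) = (1/334 + 393065)/(-2204/5) = (131283711/334)*(-5/2204) = -34548345/38744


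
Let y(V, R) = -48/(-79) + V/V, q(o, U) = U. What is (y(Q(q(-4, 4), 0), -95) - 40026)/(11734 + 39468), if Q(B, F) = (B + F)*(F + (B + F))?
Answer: -3161927/4044958 ≈ -0.78170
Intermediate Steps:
Q(B, F) = (B + F)*(B + 2*F)
y(V, R) = 127/79 (y(V, R) = -48*(-1/79) + 1 = 48/79 + 1 = 127/79)
(y(Q(q(-4, 4), 0), -95) - 40026)/(11734 + 39468) = (127/79 - 40026)/(11734 + 39468) = -3161927/79/51202 = -3161927/79*1/51202 = -3161927/4044958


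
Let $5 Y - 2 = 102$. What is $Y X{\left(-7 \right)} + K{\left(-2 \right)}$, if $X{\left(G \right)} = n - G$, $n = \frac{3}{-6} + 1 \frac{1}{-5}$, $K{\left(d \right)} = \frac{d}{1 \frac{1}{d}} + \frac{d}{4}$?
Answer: $\frac{6727}{50} \approx 134.54$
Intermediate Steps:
$Y = \frac{104}{5}$ ($Y = \frac{2}{5} + \frac{1}{5} \cdot 102 = \frac{2}{5} + \frac{102}{5} = \frac{104}{5} \approx 20.8$)
$K{\left(d \right)} = d^{2} + \frac{d}{4}$ ($K{\left(d \right)} = \frac{d}{\frac{1}{d}} + d \frac{1}{4} = d d + \frac{d}{4} = d^{2} + \frac{d}{4}$)
$n = - \frac{7}{10}$ ($n = 3 \left(- \frac{1}{6}\right) + 1 \left(- \frac{1}{5}\right) = - \frac{1}{2} - \frac{1}{5} = - \frac{7}{10} \approx -0.7$)
$X{\left(G \right)} = - \frac{7}{10} - G$
$Y X{\left(-7 \right)} + K{\left(-2 \right)} = \frac{104 \left(- \frac{7}{10} - -7\right)}{5} - 2 \left(\frac{1}{4} - 2\right) = \frac{104 \left(- \frac{7}{10} + 7\right)}{5} - - \frac{7}{2} = \frac{104}{5} \cdot \frac{63}{10} + \frac{7}{2} = \frac{3276}{25} + \frac{7}{2} = \frac{6727}{50}$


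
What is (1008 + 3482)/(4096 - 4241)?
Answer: -898/29 ≈ -30.966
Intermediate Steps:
(1008 + 3482)/(4096 - 4241) = 4490/(-145) = 4490*(-1/145) = -898/29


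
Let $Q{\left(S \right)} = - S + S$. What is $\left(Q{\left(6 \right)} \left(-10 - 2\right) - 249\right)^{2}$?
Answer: $62001$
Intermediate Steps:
$Q{\left(S \right)} = 0$
$\left(Q{\left(6 \right)} \left(-10 - 2\right) - 249\right)^{2} = \left(0 \left(-10 - 2\right) - 249\right)^{2} = \left(0 \left(-12\right) - 249\right)^{2} = \left(0 - 249\right)^{2} = \left(-249\right)^{2} = 62001$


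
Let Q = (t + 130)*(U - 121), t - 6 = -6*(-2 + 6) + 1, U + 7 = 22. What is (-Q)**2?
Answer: 143472484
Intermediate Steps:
U = 15 (U = -7 + 22 = 15)
t = -17 (t = 6 + (-6*(-2 + 6) + 1) = 6 + (-6*4 + 1) = 6 + (-24 + 1) = 6 - 23 = -17)
Q = -11978 (Q = (-17 + 130)*(15 - 121) = 113*(-106) = -11978)
(-Q)**2 = (-1*(-11978))**2 = 11978**2 = 143472484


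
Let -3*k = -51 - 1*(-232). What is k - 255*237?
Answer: -181486/3 ≈ -60495.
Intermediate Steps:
k = -181/3 (k = -(-51 - 1*(-232))/3 = -(-51 + 232)/3 = -1/3*181 = -181/3 ≈ -60.333)
k - 255*237 = -181/3 - 255*237 = -181/3 - 60435 = -181486/3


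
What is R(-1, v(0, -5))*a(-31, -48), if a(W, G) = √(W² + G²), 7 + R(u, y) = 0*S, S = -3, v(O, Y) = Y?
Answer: -7*√3265 ≈ -399.98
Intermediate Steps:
R(u, y) = -7 (R(u, y) = -7 + 0*(-3) = -7 + 0 = -7)
a(W, G) = √(G² + W²)
R(-1, v(0, -5))*a(-31, -48) = -7*√((-48)² + (-31)²) = -7*√(2304 + 961) = -7*√3265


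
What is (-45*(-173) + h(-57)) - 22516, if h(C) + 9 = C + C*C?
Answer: -11548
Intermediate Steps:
h(C) = -9 + C + C² (h(C) = -9 + (C + C*C) = -9 + (C + C²) = -9 + C + C²)
(-45*(-173) + h(-57)) - 22516 = (-45*(-173) + (-9 - 57 + (-57)²)) - 22516 = (7785 + (-9 - 57 + 3249)) - 22516 = (7785 + 3183) - 22516 = 10968 - 22516 = -11548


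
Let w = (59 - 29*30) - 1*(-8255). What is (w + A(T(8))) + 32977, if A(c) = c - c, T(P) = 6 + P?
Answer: 40421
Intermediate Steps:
A(c) = 0
w = 7444 (w = (59 - 870) + 8255 = -811 + 8255 = 7444)
(w + A(T(8))) + 32977 = (7444 + 0) + 32977 = 7444 + 32977 = 40421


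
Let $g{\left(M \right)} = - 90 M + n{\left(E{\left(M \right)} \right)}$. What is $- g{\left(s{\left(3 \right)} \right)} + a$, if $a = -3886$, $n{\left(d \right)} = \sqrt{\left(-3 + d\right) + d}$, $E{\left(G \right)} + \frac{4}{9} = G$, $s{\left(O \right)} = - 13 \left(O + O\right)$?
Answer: $-10906 - \frac{i \sqrt{1439}}{3} \approx -10906.0 - 12.645 i$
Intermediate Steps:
$s{\left(O \right)} = - 26 O$ ($s{\left(O \right)} = - 13 \cdot 2 O = - 26 O$)
$E{\left(G \right)} = - \frac{4}{9} + G$
$n{\left(d \right)} = \sqrt{-3 + 2 d}$
$g{\left(M \right)} = \sqrt{- \frac{35}{9} + 2 M} - 90 M$ ($g{\left(M \right)} = - 90 M + \sqrt{-3 + 2 \left(- \frac{4}{9} + M\right)} = - 90 M + \sqrt{-3 + \left(- \frac{8}{9} + 2 M\right)} = - 90 M + \sqrt{- \frac{35}{9} + 2 M} = \sqrt{- \frac{35}{9} + 2 M} - 90 M$)
$- g{\left(s{\left(3 \right)} \right)} + a = - (- 90 \left(\left(-26\right) 3\right) + \frac{\sqrt{-35 + 18 \left(\left(-26\right) 3\right)}}{3}) - 3886 = - (\left(-90\right) \left(-78\right) + \frac{\sqrt{-35 + 18 \left(-78\right)}}{3}) - 3886 = - (7020 + \frac{\sqrt{-35 - 1404}}{3}) - 3886 = - (7020 + \frac{\sqrt{-1439}}{3}) - 3886 = - (7020 + \frac{i \sqrt{1439}}{3}) - 3886 = \left(-7020 - \frac{i \sqrt{1439}}{3}\right) - 3886 = -10906 - \frac{i \sqrt{1439}}{3}$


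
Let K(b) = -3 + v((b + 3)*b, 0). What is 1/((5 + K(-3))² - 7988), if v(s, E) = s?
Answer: -1/7984 ≈ -0.00012525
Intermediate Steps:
K(b) = -3 + b*(3 + b) (K(b) = -3 + (b + 3)*b = -3 + (3 + b)*b = -3 + b*(3 + b))
1/((5 + K(-3))² - 7988) = 1/((5 + (-3 - 3*(3 - 3)))² - 7988) = 1/((5 + (-3 - 3*0))² - 7988) = 1/((5 + (-3 + 0))² - 7988) = 1/((5 - 3)² - 7988) = 1/(2² - 7988) = 1/(4 - 7988) = 1/(-7984) = -1/7984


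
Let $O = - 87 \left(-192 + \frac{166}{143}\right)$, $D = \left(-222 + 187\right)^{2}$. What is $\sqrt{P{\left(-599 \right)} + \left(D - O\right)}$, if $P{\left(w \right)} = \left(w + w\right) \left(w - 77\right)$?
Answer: $\frac{\sqrt{16246116887}}{143} \approx 891.33$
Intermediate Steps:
$D = 1225$ ($D = \left(-35\right)^{2} = 1225$)
$P{\left(w \right)} = 2 w \left(-77 + w\right)$
$O = \frac{2374230}{143}$ ($O = - 87 \left(-192 + 166 \cdot \frac{1}{143}\right) = - 87 \left(-192 + \frac{166}{143}\right) = \left(-87\right) \left(- \frac{27290}{143}\right) = \frac{2374230}{143} \approx 16603.0$)
$\sqrt{P{\left(-599 \right)} + \left(D - O\right)} = \sqrt{2 \left(-599\right) \left(-77 - 599\right) + \left(1225 - \frac{2374230}{143}\right)} = \sqrt{2 \left(-599\right) \left(-676\right) + \left(1225 - \frac{2374230}{143}\right)} = \sqrt{809848 - \frac{2199055}{143}} = \sqrt{\frac{113609209}{143}} = \frac{\sqrt{16246116887}}{143}$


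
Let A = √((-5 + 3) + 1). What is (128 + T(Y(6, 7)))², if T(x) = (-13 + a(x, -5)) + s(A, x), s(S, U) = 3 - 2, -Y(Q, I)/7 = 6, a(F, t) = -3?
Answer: 12769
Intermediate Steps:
Y(Q, I) = -42 (Y(Q, I) = -7*6 = -42)
A = I (A = √(-2 + 1) = √(-1) = I ≈ 1.0*I)
s(S, U) = 1
T(x) = -15 (T(x) = (-13 - 3) + 1 = -16 + 1 = -15)
(128 + T(Y(6, 7)))² = (128 - 15)² = 113² = 12769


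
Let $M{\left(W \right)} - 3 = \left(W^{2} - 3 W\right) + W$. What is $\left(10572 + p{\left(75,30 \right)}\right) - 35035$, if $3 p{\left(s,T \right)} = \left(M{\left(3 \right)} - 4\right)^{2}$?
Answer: $- \frac{73385}{3} \approx -24462.0$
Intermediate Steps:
$M{\left(W \right)} = 3 + W^{2} - 2 W$ ($M{\left(W \right)} = 3 + \left(\left(W^{2} - 3 W\right) + W\right) = 3 + \left(W^{2} - 2 W\right) = 3 + W^{2} - 2 W$)
$p{\left(s,T \right)} = \frac{4}{3}$ ($p{\left(s,T \right)} = \frac{\left(\left(3 + 3^{2} - 6\right) - 4\right)^{2}}{3} = \frac{\left(\left(3 + 9 - 6\right) - 4\right)^{2}}{3} = \frac{\left(6 - 4\right)^{2}}{3} = \frac{2^{2}}{3} = \frac{1}{3} \cdot 4 = \frac{4}{3}$)
$\left(10572 + p{\left(75,30 \right)}\right) - 35035 = \left(10572 + \frac{4}{3}\right) - 35035 = \frac{31720}{3} - 35035 = - \frac{73385}{3}$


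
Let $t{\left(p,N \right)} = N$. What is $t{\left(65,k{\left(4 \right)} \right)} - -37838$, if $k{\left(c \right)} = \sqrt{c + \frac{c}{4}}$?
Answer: $37838 + \sqrt{5} \approx 37840.0$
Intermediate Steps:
$k{\left(c \right)} = \frac{\sqrt{5} \sqrt{c}}{2}$ ($k{\left(c \right)} = \sqrt{c + c \frac{1}{4}} = \sqrt{c + \frac{c}{4}} = \sqrt{\frac{5 c}{4}} = \frac{\sqrt{5} \sqrt{c}}{2}$)
$t{\left(65,k{\left(4 \right)} \right)} - -37838 = \frac{\sqrt{5} \sqrt{4}}{2} - -37838 = \frac{1}{2} \sqrt{5} \cdot 2 + 37838 = \sqrt{5} + 37838 = 37838 + \sqrt{5}$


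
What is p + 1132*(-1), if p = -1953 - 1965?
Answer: -5050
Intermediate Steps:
p = -3918
p + 1132*(-1) = -3918 + 1132*(-1) = -3918 - 1132 = -5050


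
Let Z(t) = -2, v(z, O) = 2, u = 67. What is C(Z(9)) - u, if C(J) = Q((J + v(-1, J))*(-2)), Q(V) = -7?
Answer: -74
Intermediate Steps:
C(J) = -7
C(Z(9)) - u = -7 - 1*67 = -7 - 67 = -74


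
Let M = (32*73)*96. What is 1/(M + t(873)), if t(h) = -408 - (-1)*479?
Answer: 1/224327 ≈ 4.4578e-6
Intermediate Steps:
t(h) = 71 (t(h) = -408 - 1*(-479) = -408 + 479 = 71)
M = 224256 (M = 2336*96 = 224256)
1/(M + t(873)) = 1/(224256 + 71) = 1/224327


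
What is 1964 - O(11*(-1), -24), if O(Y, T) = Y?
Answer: 1975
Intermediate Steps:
1964 - O(11*(-1), -24) = 1964 - 11*(-1) = 1964 - 1*(-11) = 1964 + 11 = 1975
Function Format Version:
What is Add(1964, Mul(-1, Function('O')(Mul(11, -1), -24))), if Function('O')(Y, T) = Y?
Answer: 1975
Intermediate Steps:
Add(1964, Mul(-1, Function('O')(Mul(11, -1), -24))) = Add(1964, Mul(-1, Mul(11, -1))) = Add(1964, Mul(-1, -11)) = Add(1964, 11) = 1975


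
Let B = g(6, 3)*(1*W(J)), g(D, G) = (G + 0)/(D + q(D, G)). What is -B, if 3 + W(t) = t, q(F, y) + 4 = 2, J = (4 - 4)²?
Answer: 9/4 ≈ 2.2500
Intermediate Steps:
J = 0 (J = 0² = 0)
q(F, y) = -2 (q(F, y) = -4 + 2 = -2)
W(t) = -3 + t
g(D, G) = G/(-2 + D) (g(D, G) = (G + 0)/(D - 2) = G/(-2 + D))
B = -9/4 (B = (3/(-2 + 6))*(1*(-3 + 0)) = (3/4)*(1*(-3)) = (3*(¼))*(-3) = (¾)*(-3) = -9/4 ≈ -2.2500)
-B = -1*(-9/4) = 9/4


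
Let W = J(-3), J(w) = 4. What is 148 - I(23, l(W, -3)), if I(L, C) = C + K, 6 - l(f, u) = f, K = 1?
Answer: 145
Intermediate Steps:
W = 4
l(f, u) = 6 - f
I(L, C) = 1 + C (I(L, C) = C + 1 = 1 + C)
148 - I(23, l(W, -3)) = 148 - (1 + (6 - 1*4)) = 148 - (1 + (6 - 4)) = 148 - (1 + 2) = 148 - 1*3 = 148 - 3 = 145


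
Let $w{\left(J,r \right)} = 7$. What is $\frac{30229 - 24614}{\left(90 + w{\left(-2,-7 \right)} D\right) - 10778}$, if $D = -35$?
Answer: $- \frac{5615}{10933} \approx -0.51358$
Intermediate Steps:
$\frac{30229 - 24614}{\left(90 + w{\left(-2,-7 \right)} D\right) - 10778} = \frac{30229 - 24614}{\left(90 + 7 \left(-35\right)\right) - 10778} = \frac{5615}{\left(90 - 245\right) - 10778} = \frac{5615}{-155 - 10778} = \frac{5615}{-10933} = 5615 \left(- \frac{1}{10933}\right) = - \frac{5615}{10933}$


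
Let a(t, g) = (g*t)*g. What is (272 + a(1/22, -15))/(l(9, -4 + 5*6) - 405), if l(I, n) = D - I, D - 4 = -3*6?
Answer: -6209/9416 ≈ -0.65941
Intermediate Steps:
D = -14 (D = 4 - 3*6 = 4 - 18 = -14)
a(t, g) = t*g²
l(I, n) = -14 - I
(272 + a(1/22, -15))/(l(9, -4 + 5*6) - 405) = (272 + (-15)²/22)/((-14 - 1*9) - 405) = (272 + (1/22)*225)/((-14 - 9) - 405) = (272 + 225/22)/(-23 - 405) = (6209/22)/(-428) = (6209/22)*(-1/428) = -6209/9416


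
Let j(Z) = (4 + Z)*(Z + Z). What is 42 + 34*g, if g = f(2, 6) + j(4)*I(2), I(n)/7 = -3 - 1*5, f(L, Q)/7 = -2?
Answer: -122290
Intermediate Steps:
f(L, Q) = -14 (f(L, Q) = 7*(-2) = -14)
I(n) = -56 (I(n) = 7*(-3 - 1*5) = 7*(-3 - 5) = 7*(-8) = -56)
j(Z) = 2*Z*(4 + Z) (j(Z) = (4 + Z)*(2*Z) = 2*Z*(4 + Z))
g = -3598 (g = -14 + (2*4*(4 + 4))*(-56) = -14 + (2*4*8)*(-56) = -14 + 64*(-56) = -14 - 3584 = -3598)
42 + 34*g = 42 + 34*(-3598) = 42 - 122332 = -122290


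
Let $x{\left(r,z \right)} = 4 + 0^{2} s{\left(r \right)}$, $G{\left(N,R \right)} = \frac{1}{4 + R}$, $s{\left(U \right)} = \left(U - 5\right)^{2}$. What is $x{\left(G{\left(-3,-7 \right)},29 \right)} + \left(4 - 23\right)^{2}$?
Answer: $365$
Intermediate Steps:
$s{\left(U \right)} = \left(-5 + U\right)^{2}$
$x{\left(r,z \right)} = 4$ ($x{\left(r,z \right)} = 4 + 0^{2} \left(-5 + r\right)^{2} = 4 + 0 \left(-5 + r\right)^{2} = 4 + 0 = 4$)
$x{\left(G{\left(-3,-7 \right)},29 \right)} + \left(4 - 23\right)^{2} = 4 + \left(4 - 23\right)^{2} = 4 + \left(-19\right)^{2} = 4 + 361 = 365$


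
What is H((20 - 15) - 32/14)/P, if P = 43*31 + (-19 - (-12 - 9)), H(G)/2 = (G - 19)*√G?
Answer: -76*√133/21805 ≈ -0.040196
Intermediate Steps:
H(G) = 2*√G*(-19 + G) (H(G) = 2*((G - 19)*√G) = 2*((-19 + G)*√G) = 2*(√G*(-19 + G)) = 2*√G*(-19 + G))
P = 1335 (P = 1333 + (-19 - 1*(-21)) = 1333 + (-19 + 21) = 1333 + 2 = 1335)
H((20 - 15) - 32/14)/P = (2*√((20 - 15) - 32/14)*(-19 + ((20 - 15) - 32/14)))/1335 = (2*√(5 - 32*1/14)*(-19 + (5 - 32*1/14)))*(1/1335) = (2*√(5 - 16/7)*(-19 + (5 - 16/7)))*(1/1335) = (2*√(19/7)*(-19 + 19/7))*(1/1335) = (2*(√133/7)*(-114/7))*(1/1335) = -228*√133/49*(1/1335) = -76*√133/21805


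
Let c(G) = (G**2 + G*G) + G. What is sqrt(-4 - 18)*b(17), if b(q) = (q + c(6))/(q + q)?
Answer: 95*I*sqrt(22)/34 ≈ 13.106*I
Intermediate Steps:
c(G) = G + 2*G**2 (c(G) = (G**2 + G**2) + G = 2*G**2 + G = G + 2*G**2)
b(q) = (78 + q)/(2*q) (b(q) = (q + 6*(1 + 2*6))/(q + q) = (q + 6*(1 + 12))/((2*q)) = (q + 6*13)*(1/(2*q)) = (q + 78)*(1/(2*q)) = (78 + q)*(1/(2*q)) = (78 + q)/(2*q))
sqrt(-4 - 18)*b(17) = sqrt(-4 - 18)*((1/2)*(78 + 17)/17) = sqrt(-22)*((1/2)*(1/17)*95) = (I*sqrt(22))*(95/34) = 95*I*sqrt(22)/34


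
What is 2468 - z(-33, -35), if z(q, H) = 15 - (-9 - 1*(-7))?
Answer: 2451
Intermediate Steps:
z(q, H) = 17 (z(q, H) = 15 - (-9 + 7) = 15 - 1*(-2) = 15 + 2 = 17)
2468 - z(-33, -35) = 2468 - 1*17 = 2468 - 17 = 2451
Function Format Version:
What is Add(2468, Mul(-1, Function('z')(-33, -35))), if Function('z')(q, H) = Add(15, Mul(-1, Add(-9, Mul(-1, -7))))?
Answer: 2451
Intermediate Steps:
Function('z')(q, H) = 17 (Function('z')(q, H) = Add(15, Mul(-1, Add(-9, 7))) = Add(15, Mul(-1, -2)) = Add(15, 2) = 17)
Add(2468, Mul(-1, Function('z')(-33, -35))) = Add(2468, Mul(-1, 17)) = Add(2468, -17) = 2451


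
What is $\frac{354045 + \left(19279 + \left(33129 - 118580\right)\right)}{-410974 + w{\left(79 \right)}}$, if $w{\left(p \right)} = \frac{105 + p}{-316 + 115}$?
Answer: $- \frac{57862473}{82605958} \approx -0.70046$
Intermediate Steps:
$w{\left(p \right)} = - \frac{35}{67} - \frac{p}{201}$ ($w{\left(p \right)} = \frac{105 + p}{-201} = \left(105 + p\right) \left(- \frac{1}{201}\right) = - \frac{35}{67} - \frac{p}{201}$)
$\frac{354045 + \left(19279 + \left(33129 - 118580\right)\right)}{-410974 + w{\left(79 \right)}} = \frac{354045 + \left(19279 + \left(33129 - 118580\right)\right)}{-410974 - \frac{184}{201}} = \frac{354045 + \left(19279 - 85451\right)}{-410974 - \frac{184}{201}} = \frac{354045 - 66172}{-410974 - \frac{184}{201}} = \frac{287873}{- \frac{82605958}{201}} = 287873 \left(- \frac{201}{82605958}\right) = - \frac{57862473}{82605958}$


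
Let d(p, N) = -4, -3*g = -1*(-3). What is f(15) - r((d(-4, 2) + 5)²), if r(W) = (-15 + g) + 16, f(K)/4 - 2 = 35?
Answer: 148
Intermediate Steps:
g = -1 (g = -(-1)*(-3)/3 = -⅓*3 = -1)
f(K) = 148 (f(K) = 8 + 4*35 = 8 + 140 = 148)
r(W) = 0 (r(W) = (-15 - 1) + 16 = -16 + 16 = 0)
f(15) - r((d(-4, 2) + 5)²) = 148 - 1*0 = 148 + 0 = 148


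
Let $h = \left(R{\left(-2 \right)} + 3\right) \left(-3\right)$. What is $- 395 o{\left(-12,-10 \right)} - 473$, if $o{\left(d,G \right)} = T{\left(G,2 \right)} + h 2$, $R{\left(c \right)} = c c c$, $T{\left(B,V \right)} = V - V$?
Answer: $-12323$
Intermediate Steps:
$T{\left(B,V \right)} = 0$
$R{\left(c \right)} = c^{3}$ ($R{\left(c \right)} = c^{2} c = c^{3}$)
$h = 15$ ($h = \left(\left(-2\right)^{3} + 3\right) \left(-3\right) = \left(-8 + 3\right) \left(-3\right) = \left(-5\right) \left(-3\right) = 15$)
$o{\left(d,G \right)} = 30$ ($o{\left(d,G \right)} = 0 + 15 \cdot 2 = 0 + 30 = 30$)
$- 395 o{\left(-12,-10 \right)} - 473 = \left(-395\right) 30 - 473 = -11850 - 473 = -12323$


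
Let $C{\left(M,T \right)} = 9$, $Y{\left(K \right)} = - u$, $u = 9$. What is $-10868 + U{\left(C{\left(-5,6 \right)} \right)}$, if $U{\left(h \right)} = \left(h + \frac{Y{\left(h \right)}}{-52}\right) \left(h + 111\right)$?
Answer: $- \frac{126974}{13} \approx -9767.2$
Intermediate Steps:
$Y{\left(K \right)} = -9$ ($Y{\left(K \right)} = \left(-1\right) 9 = -9$)
$U{\left(h \right)} = \left(111 + h\right) \left(\frac{9}{52} + h\right)$ ($U{\left(h \right)} = \left(h - \frac{9}{-52}\right) \left(h + 111\right) = \left(h - - \frac{9}{52}\right) \left(111 + h\right) = \left(h + \frac{9}{52}\right) \left(111 + h\right) = \left(\frac{9}{52} + h\right) \left(111 + h\right) = \left(111 + h\right) \left(\frac{9}{52} + h\right)$)
$-10868 + U{\left(C{\left(-5,6 \right)} \right)} = -10868 + \left(\frac{999}{52} + 9^{2} + \frac{5781}{52} \cdot 9\right) = -10868 + \left(\frac{999}{52} + 81 + \frac{52029}{52}\right) = -10868 + \frac{14310}{13} = - \frac{126974}{13}$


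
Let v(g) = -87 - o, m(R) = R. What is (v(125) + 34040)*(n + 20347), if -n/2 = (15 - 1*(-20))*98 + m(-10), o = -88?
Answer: 459791787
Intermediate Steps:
v(g) = 1 (v(g) = -87 - 1*(-88) = -87 + 88 = 1)
n = -6840 (n = -2*((15 - 1*(-20))*98 - 10) = -2*((15 + 20)*98 - 10) = -2*(35*98 - 10) = -2*(3430 - 10) = -2*3420 = -6840)
(v(125) + 34040)*(n + 20347) = (1 + 34040)*(-6840 + 20347) = 34041*13507 = 459791787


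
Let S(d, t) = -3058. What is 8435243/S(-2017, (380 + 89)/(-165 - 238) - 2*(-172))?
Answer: -8435243/3058 ≈ -2758.4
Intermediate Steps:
8435243/S(-2017, (380 + 89)/(-165 - 238) - 2*(-172)) = 8435243/(-3058) = 8435243*(-1/3058) = -8435243/3058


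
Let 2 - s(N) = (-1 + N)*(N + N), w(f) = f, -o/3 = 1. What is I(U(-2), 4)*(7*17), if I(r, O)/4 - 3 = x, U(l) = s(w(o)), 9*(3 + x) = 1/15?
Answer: 476/135 ≈ 3.5259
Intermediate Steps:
o = -3 (o = -3*1 = -3)
x = -404/135 (x = -3 + (⅑)/15 = -3 + (⅑)*(1/15) = -3 + 1/135 = -404/135 ≈ -2.9926)
s(N) = 2 - 2*N*(-1 + N) (s(N) = 2 - (-1 + N)*(N + N) = 2 - (-1 + N)*2*N = 2 - 2*N*(-1 + N))
U(l) = -22 (U(l) = 2 - 2*(-3)² + 2*(-3) = 2 - 2*9 - 6 = 2 - 18 - 6 = -22)
I(r, O) = 4/135 (I(r, O) = 12 + 4*(-404/135) = 12 - 1616/135 = 4/135)
I(U(-2), 4)*(7*17) = 4*(7*17)/135 = (4/135)*119 = 476/135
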